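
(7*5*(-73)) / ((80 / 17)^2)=-147679 / 1280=-115.37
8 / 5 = 1.60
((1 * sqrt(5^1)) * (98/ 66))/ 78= 49 * sqrt(5)/ 2574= 0.04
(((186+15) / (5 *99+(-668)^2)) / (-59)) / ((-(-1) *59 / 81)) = -16281 / 1555028839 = -0.00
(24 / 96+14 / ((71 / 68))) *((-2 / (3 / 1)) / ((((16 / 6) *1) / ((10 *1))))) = -19395 / 568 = -34.15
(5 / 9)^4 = 625 / 6561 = 0.10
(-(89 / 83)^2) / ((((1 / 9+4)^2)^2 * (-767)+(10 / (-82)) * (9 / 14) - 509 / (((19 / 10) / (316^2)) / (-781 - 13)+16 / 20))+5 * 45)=153830153587607154 / 29367328891782427483487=0.00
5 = 5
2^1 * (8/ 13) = 16/ 13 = 1.23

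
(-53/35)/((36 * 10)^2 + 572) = -53/4556020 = -0.00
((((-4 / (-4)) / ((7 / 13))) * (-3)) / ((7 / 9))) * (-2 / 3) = 234 / 49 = 4.78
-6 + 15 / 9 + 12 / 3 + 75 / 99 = 14 / 33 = 0.42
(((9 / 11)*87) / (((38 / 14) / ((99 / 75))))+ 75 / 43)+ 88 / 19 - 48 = -143126 / 20425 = -7.01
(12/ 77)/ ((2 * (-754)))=-3/ 29029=-0.00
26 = 26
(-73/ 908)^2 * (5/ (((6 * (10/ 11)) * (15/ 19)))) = 1113761/ 148403520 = 0.01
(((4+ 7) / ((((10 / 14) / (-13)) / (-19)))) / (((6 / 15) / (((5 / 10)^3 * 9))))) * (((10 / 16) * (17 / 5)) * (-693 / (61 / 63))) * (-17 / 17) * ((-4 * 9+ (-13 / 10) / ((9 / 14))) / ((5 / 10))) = -1237315860.88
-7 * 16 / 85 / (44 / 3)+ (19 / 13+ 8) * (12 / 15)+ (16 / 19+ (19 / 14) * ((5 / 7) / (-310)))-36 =-38843468067 / 1403221820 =-27.68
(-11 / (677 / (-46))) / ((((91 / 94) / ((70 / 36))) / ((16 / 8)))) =237820 / 79209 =3.00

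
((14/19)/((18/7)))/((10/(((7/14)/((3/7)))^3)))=16807/369360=0.05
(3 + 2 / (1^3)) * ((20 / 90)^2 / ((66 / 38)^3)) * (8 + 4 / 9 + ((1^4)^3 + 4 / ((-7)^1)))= 76683620 / 183386511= 0.42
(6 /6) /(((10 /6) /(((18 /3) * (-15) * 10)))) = -540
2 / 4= 1 / 2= 0.50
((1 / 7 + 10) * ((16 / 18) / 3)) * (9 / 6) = 284 / 63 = 4.51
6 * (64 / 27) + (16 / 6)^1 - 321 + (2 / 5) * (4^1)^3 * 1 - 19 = -13388 / 45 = -297.51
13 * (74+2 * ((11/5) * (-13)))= 1092/5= 218.40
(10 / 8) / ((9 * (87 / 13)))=65 / 3132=0.02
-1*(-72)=72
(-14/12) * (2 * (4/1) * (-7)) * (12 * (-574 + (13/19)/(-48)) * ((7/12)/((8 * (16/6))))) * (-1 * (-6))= -179560843/2432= -73832.58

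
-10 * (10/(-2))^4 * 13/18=-40625/9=-4513.89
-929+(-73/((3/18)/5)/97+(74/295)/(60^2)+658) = -15121283411/51507000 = -293.58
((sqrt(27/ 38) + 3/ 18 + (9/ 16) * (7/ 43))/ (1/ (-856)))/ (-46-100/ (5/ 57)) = 0.79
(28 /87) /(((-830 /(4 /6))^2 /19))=532 /134852175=0.00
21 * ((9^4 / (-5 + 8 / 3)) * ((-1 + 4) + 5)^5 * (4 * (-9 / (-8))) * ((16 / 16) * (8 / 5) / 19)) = -69657034752 / 95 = -733231944.76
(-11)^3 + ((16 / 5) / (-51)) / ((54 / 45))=-203651 / 153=-1331.05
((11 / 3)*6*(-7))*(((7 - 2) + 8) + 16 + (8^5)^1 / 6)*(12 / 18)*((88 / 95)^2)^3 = -2355953511733133312 / 6615827015625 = -356108.69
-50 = -50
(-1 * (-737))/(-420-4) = -737/424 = -1.74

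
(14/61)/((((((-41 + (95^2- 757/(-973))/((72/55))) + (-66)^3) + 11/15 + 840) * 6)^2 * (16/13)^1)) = 1491098175/22536552395027362632434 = 0.00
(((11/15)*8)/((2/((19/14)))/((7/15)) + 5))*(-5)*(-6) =3344/155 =21.57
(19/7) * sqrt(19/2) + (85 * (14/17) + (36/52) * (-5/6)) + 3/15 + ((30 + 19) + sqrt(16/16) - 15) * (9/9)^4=19 * sqrt(38)/14 + 13601/130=112.99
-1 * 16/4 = -4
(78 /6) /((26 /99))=99 /2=49.50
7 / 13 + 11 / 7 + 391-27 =33316 / 91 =366.11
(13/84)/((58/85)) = 1105/4872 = 0.23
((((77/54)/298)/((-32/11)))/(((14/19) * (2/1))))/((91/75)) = -57475/62479872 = -0.00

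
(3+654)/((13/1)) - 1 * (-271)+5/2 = 8425/26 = 324.04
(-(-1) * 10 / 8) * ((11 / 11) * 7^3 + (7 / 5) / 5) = 4291 / 10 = 429.10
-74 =-74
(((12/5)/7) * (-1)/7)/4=-3/245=-0.01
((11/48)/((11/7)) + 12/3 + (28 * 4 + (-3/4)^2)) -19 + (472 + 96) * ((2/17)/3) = 48953/408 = 119.98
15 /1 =15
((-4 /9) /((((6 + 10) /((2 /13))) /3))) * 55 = -55 /78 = -0.71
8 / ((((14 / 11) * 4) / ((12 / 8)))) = 33 / 14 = 2.36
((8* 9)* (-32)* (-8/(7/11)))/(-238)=-101376/833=-121.70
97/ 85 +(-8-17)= -2028/ 85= -23.86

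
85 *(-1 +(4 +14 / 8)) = 403.75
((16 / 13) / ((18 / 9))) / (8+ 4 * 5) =2 / 91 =0.02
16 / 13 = 1.23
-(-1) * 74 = 74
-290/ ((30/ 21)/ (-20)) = 4060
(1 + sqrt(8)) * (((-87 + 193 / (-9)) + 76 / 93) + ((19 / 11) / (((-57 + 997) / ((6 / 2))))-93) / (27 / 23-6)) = -9431328983 * sqrt(2) / 53369910-9431328983 / 106739820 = -338.27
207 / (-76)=-2.72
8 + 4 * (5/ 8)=21/ 2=10.50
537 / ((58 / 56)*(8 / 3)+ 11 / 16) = 180432 / 1159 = 155.68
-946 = -946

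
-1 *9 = -9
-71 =-71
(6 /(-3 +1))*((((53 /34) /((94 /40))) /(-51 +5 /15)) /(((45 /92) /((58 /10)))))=35351 /75905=0.47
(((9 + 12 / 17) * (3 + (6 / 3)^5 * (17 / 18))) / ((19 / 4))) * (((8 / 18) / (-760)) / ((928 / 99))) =-36179 / 8542704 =-0.00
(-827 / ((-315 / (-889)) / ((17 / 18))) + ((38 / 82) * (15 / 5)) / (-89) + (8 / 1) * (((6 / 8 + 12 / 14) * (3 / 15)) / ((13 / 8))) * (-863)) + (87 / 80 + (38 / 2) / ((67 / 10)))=-3566.03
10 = 10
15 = 15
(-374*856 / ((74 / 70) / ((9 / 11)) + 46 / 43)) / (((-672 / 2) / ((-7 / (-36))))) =30113545 / 383892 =78.44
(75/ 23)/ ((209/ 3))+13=62716/ 4807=13.05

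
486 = 486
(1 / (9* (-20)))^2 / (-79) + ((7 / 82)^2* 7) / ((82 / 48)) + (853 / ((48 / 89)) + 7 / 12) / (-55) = -13941214134439 / 485128026900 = -28.74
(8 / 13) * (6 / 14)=24 / 91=0.26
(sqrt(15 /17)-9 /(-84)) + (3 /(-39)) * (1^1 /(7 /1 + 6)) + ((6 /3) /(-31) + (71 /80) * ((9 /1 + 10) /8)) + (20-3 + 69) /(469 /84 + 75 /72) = sqrt(255) /17 + 18815529641 /1243948160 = 16.06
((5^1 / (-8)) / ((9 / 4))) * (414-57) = -595 / 6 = -99.17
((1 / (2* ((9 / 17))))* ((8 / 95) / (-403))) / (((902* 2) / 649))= -1003 / 14127165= -0.00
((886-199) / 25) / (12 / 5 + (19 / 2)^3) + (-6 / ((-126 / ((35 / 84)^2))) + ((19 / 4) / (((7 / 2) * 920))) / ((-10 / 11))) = 659607251 / 17085448800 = 0.04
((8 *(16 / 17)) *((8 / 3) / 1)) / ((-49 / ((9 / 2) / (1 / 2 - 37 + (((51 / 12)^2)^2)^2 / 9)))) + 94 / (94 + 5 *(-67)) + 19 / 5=4760364400598057 / 1396082307335345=3.41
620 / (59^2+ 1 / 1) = 310 / 1741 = 0.18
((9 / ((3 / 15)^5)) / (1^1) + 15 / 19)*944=504464160 / 19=26550745.26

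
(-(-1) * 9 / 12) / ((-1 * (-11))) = 3 / 44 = 0.07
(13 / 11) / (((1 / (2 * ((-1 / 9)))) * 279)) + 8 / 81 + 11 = 306533 / 27621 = 11.10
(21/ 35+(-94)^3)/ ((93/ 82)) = -340539194/ 465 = -732342.35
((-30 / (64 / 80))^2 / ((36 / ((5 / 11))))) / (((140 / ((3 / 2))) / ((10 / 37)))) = 0.05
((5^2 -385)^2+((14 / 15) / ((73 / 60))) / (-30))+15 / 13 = 1844872061 / 14235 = 129601.13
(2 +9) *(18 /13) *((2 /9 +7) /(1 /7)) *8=6160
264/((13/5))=1320/13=101.54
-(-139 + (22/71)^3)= 49738981/357911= 138.97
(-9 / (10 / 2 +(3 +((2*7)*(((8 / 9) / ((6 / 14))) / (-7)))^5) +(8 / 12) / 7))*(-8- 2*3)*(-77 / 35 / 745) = 69606547857 / 228250889387575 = 0.00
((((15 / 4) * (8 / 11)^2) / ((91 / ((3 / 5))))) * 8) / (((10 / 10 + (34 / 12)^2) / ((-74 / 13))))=-3068928 / 46521475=-0.07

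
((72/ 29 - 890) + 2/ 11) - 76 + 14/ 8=-1226983/ 1276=-961.59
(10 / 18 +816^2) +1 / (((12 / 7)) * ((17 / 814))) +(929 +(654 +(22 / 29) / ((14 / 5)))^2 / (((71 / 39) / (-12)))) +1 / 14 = -964618679874739 / 447653367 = -2154833.97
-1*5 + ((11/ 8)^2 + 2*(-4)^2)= 1849/ 64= 28.89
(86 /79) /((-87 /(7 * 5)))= -3010 /6873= -0.44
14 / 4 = 7 / 2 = 3.50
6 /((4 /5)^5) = 9375 /512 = 18.31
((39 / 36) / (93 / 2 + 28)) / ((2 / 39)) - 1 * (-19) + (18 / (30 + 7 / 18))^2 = 3501374733 / 178328564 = 19.63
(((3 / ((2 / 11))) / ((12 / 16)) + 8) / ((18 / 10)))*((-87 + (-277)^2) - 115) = 1275450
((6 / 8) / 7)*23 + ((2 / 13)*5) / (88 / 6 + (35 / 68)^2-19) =46739829 / 20543068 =2.28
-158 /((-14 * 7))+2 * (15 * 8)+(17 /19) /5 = 1125538 /4655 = 241.79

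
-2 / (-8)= 1 / 4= 0.25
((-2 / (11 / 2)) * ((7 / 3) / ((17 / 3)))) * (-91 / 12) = 637 / 561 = 1.14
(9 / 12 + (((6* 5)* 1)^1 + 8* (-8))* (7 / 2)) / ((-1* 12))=473 / 48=9.85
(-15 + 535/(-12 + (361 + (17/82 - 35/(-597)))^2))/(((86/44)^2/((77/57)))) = -58260989881585464820/10987047231622899187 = -5.30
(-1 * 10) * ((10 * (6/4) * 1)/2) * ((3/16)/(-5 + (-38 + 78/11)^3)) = 59895/125794096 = 0.00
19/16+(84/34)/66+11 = 36577/2992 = 12.22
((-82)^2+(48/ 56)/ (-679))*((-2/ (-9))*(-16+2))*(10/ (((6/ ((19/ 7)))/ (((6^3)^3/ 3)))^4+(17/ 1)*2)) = -363757798064586922750003642569326592/ 59121859386968579911831285935323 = -6152.68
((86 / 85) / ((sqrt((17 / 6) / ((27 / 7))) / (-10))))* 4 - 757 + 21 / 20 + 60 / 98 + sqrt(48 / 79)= -740231 / 980 - 6192* sqrt(238) / 2023 + 4* sqrt(237) / 79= -801.78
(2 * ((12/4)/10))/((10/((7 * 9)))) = 189/50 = 3.78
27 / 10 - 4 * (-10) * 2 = 827 / 10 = 82.70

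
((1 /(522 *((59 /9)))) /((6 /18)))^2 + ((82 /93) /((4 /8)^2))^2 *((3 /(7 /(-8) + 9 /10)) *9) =13434.01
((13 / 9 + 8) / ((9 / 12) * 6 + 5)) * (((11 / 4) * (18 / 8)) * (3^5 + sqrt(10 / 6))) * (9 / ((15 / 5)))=935 * sqrt(15) / 152 + 681615 / 152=4508.13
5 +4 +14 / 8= 43 / 4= 10.75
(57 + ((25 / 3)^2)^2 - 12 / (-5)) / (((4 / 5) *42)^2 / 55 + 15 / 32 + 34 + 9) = 17399201600 / 228079233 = 76.29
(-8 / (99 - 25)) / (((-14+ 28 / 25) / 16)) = 800 / 5957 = 0.13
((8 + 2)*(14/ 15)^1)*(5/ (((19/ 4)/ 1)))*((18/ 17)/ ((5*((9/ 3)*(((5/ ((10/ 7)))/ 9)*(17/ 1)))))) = 576/ 5491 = 0.10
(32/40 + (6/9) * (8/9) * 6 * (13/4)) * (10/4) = 278/9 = 30.89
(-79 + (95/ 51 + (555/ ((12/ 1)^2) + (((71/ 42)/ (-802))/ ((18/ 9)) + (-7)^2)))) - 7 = -71656703/ 2290512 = -31.28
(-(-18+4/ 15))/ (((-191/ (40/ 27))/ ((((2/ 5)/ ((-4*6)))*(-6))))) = -1064/ 77355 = -0.01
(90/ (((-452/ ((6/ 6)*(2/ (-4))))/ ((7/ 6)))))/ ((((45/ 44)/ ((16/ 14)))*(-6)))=-22/ 1017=-0.02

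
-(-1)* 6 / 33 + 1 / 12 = 35 / 132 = 0.27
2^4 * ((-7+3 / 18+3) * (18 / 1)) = -1104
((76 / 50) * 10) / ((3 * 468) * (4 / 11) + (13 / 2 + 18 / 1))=1672 / 58855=0.03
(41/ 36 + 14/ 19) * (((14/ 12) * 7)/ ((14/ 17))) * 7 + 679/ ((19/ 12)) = 4588675/ 8208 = 559.05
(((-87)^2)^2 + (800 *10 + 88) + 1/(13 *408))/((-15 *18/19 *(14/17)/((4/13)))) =-5774248030843/3832920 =-1506488.01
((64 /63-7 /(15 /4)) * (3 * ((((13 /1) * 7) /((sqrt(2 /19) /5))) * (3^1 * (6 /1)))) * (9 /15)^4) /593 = -846612 * sqrt(38) /370625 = -14.08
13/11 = 1.18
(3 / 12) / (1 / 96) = 24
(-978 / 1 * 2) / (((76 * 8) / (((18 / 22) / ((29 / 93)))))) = -409293 / 48488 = -8.44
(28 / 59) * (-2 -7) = -252 / 59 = -4.27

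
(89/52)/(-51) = -0.03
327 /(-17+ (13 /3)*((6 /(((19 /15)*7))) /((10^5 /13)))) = -434910000 /22609493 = -19.24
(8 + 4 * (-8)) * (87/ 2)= -1044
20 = 20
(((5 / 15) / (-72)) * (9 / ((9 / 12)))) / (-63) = 1 / 1134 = 0.00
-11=-11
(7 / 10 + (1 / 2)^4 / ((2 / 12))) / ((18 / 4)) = 43 / 180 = 0.24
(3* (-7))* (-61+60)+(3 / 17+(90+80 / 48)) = 5755 / 51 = 112.84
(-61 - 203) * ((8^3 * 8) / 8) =-135168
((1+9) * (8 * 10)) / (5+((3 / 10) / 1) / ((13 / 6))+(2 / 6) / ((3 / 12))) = 78000 / 631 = 123.61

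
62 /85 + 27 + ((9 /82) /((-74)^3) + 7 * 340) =6800418109011 /2824411280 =2407.73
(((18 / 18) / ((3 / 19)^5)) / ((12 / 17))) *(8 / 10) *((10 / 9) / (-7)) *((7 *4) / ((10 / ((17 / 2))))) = -1431185222 / 32805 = -43627.05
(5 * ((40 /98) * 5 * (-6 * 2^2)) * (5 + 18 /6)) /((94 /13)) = -624000 /2303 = -270.95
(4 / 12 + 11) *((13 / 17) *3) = 26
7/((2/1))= 7/2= 3.50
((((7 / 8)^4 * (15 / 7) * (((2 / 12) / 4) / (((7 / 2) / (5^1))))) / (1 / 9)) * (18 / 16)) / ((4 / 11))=1091475 / 524288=2.08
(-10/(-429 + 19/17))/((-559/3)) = -255/2033083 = -0.00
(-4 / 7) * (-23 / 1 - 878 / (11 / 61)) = 215244 / 77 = 2795.38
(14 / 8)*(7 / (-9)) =-49 / 36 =-1.36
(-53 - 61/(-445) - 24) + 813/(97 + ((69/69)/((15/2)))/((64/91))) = -1421994004/20759695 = -68.50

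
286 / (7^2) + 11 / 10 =3399 / 490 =6.94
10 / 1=10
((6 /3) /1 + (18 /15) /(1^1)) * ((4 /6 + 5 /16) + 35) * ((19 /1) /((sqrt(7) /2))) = 65626 * sqrt(7) /105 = 1653.62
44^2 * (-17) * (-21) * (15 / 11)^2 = 1285200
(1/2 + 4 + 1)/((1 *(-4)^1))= -11/8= -1.38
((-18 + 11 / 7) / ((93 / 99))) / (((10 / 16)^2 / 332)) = -16127232 / 1085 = -14863.81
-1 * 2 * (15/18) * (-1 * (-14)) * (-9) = 210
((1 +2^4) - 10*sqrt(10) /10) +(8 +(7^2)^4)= 5764826 - sqrt(10)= 5764822.84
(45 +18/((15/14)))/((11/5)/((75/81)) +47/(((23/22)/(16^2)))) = 177675/33094831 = 0.01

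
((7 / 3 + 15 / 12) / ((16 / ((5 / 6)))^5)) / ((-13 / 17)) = -2284375 / 1271981408256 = -0.00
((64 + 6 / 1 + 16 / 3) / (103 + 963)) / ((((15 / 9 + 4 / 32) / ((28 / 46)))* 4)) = 3164 / 527137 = 0.01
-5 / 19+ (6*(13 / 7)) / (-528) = -3327 / 11704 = -0.28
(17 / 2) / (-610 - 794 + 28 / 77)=-187 / 30880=-0.01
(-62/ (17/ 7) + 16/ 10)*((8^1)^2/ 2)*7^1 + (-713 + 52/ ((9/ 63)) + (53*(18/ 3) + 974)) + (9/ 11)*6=-4125481/ 935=-4412.28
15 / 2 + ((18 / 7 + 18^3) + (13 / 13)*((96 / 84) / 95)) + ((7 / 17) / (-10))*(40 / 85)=2245514171 / 384370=5842.06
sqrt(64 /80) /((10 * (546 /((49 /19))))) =7 * sqrt(5) /37050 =0.00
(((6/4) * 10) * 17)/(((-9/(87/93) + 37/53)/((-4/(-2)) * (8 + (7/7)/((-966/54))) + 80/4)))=-1132300215/1103977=-1025.66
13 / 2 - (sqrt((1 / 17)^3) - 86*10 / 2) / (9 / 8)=6997 / 18 - 8*sqrt(17) / 2601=388.71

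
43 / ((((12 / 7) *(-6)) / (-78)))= 3913 / 12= 326.08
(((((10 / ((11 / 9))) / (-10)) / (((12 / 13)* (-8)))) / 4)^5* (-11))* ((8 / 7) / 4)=-90224199 / 1760713253060608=-0.00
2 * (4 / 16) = 1 / 2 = 0.50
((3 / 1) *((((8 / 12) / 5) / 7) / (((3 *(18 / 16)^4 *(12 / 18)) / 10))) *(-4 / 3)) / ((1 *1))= -32768 / 137781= -0.24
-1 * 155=-155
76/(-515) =-76/515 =-0.15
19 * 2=38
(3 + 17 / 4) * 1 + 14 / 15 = 491 / 60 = 8.18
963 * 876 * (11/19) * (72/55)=60738336/95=639350.91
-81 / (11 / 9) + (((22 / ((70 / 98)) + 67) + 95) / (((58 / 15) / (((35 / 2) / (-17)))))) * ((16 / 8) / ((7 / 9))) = -1075167 / 5423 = -198.26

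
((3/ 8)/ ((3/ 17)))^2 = 289/ 64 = 4.52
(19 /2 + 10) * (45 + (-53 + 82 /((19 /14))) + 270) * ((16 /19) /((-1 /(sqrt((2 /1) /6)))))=-637104 * sqrt(3) /361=-3056.78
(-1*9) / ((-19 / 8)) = 72 / 19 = 3.79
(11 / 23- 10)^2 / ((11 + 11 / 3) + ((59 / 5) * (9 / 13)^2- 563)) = -121581135 / 727738952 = -0.17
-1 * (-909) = 909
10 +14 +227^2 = 51553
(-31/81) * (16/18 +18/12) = -1333/1458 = -0.91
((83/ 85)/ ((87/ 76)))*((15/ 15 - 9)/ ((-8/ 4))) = 25232/ 7395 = 3.41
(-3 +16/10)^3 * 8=-2744/125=-21.95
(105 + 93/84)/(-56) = -2971/1568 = -1.89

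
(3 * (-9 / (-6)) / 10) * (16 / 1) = 36 / 5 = 7.20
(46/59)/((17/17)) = 46/59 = 0.78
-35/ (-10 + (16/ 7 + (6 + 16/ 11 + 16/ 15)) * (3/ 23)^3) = 163950325/ 46730612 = 3.51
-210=-210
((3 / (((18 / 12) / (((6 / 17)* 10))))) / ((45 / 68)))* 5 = 160 / 3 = 53.33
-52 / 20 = -13 / 5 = -2.60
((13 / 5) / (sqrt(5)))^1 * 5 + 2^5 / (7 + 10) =32 / 17 + 13 * sqrt(5) / 5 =7.70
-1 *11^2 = -121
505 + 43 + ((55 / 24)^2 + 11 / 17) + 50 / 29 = 555.62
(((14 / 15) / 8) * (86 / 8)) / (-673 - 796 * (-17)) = 0.00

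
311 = 311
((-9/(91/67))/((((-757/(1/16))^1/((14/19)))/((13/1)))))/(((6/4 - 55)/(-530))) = 0.05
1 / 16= 0.06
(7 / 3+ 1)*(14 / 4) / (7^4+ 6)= 35 / 7221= 0.00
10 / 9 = 1.11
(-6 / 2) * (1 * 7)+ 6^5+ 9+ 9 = 7773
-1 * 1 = -1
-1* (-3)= 3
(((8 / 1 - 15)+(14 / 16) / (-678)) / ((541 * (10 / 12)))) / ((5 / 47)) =-71393 / 489064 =-0.15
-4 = -4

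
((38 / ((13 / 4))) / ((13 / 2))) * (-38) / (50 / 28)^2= -2264192 / 105625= -21.44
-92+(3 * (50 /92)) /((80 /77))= -90.43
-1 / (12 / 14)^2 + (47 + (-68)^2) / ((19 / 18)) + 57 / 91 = 275393795 / 62244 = 4424.42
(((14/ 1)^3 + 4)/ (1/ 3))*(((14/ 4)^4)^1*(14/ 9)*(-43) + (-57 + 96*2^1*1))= -163272649/ 2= -81636324.50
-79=-79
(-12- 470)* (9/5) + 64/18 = -38882/45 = -864.04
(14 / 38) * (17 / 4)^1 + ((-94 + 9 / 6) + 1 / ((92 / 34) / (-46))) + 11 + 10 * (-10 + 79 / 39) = -523673 / 2964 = -176.68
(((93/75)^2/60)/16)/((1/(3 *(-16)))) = -961/12500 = -0.08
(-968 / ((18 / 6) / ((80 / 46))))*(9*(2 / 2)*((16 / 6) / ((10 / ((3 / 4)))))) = -23232 / 23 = -1010.09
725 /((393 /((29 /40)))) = 4205 /3144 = 1.34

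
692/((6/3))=346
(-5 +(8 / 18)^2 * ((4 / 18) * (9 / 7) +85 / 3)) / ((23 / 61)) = 67771 / 39123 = 1.73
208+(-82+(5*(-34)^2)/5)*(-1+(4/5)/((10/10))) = -34/5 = -6.80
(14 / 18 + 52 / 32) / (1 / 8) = 173 / 9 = 19.22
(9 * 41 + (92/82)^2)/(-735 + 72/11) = -6846455/13469853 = -0.51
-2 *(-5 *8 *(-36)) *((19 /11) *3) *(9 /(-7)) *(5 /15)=492480 /77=6395.84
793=793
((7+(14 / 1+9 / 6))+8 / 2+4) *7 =427 / 2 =213.50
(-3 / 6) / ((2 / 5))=-5 / 4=-1.25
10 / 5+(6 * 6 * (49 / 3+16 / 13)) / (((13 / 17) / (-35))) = -4890562 / 169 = -28938.24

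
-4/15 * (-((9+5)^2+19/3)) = 2428/45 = 53.96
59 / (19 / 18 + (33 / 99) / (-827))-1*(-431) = 7647991 / 15707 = 486.92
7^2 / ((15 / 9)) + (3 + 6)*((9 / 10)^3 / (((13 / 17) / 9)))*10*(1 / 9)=115.20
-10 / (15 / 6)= -4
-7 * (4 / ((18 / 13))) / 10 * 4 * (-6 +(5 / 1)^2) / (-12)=1729 / 135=12.81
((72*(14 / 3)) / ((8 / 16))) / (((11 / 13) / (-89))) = -777504 / 11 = -70682.18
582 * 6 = 3492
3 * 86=258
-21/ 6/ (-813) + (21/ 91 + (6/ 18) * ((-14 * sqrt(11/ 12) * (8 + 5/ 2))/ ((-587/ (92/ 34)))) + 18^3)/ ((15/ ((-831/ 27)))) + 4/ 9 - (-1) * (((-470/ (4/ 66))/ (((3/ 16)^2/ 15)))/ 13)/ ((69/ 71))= -153631160987/ 560970 - 312179 * sqrt(33)/ 4041495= -273867.43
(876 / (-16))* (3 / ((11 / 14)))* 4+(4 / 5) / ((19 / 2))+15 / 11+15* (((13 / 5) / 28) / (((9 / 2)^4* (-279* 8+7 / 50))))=-1490212341420389 / 1785254212665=-834.73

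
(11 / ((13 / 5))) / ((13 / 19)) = 1045 / 169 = 6.18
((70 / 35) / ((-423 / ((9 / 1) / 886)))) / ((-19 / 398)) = 398 / 395599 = 0.00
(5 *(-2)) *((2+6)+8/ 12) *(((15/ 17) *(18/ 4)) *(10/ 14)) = -29250/ 119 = -245.80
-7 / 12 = -0.58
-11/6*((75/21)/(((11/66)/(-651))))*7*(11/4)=1969275/4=492318.75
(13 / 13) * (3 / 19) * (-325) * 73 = -71175 / 19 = -3746.05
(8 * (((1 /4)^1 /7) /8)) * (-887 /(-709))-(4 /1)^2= -15.96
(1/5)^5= 1/3125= 0.00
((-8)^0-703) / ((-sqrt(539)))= 30.24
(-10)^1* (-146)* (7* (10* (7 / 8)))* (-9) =-804825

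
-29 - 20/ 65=-381/ 13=-29.31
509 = 509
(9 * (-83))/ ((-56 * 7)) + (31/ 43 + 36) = 651089/ 16856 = 38.63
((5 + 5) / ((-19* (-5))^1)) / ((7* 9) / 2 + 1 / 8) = 16 / 4807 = 0.00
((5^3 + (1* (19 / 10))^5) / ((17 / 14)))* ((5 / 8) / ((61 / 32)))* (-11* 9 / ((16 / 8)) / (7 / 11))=-959351283 / 305000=-3145.41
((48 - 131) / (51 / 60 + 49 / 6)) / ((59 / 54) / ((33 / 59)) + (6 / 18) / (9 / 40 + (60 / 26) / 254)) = -45729577080 / 16778310533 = -2.73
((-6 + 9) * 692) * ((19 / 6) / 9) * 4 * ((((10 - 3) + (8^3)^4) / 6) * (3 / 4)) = 225880920054241 / 9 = 25097880006026.78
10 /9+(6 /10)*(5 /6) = 29 /18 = 1.61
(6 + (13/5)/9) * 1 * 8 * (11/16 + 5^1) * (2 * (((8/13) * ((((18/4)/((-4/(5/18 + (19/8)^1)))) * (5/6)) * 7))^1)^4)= 791261650482067625/104963309568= 7538459.43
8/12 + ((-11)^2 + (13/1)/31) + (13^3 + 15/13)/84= 148.25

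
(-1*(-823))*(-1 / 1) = -823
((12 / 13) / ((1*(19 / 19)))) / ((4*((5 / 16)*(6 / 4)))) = 32 / 65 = 0.49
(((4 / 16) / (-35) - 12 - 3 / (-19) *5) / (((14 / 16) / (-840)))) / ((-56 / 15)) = -2685510 / 931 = -2884.54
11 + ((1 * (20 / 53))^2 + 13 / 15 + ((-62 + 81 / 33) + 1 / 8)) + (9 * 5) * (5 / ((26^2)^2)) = -10041699919033 / 211801521360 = -47.41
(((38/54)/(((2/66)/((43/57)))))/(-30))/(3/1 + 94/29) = -13717/146610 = -0.09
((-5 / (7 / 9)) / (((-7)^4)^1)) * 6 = -270 / 16807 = -0.02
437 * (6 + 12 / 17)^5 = 8414061725088 / 1419857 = 5925992.35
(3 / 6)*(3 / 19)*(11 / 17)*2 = 33 / 323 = 0.10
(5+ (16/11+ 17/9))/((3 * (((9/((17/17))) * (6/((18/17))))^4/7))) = 5782/2009264697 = 0.00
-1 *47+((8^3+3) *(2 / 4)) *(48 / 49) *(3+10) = 158377 / 49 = 3232.18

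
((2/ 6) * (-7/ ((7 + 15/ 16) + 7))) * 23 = -3.59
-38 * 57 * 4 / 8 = -1083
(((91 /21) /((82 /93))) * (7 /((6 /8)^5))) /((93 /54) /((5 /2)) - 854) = -7221760 /42507693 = -0.17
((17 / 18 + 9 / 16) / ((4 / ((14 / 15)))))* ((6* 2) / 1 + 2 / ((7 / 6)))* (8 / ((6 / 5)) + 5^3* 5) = 82243 / 27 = 3046.04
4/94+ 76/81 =0.98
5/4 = 1.25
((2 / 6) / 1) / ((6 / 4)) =0.22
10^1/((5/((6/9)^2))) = 8/9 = 0.89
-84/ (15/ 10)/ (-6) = 28/ 3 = 9.33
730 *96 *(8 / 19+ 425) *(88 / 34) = 24924092160 / 323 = 77164372.01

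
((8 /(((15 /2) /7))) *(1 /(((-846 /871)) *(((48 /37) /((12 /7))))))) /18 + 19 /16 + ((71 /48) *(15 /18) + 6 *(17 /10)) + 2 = 25684993 /1827360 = 14.06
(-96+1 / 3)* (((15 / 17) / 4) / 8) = -1435 / 544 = -2.64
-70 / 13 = -5.38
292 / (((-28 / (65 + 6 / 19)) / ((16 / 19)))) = -1449488 / 2527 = -573.60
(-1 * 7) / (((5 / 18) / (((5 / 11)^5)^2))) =-246093750 / 25937424601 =-0.01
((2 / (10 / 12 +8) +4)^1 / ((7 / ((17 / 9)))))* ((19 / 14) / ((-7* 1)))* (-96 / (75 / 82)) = 13560832 / 584325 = 23.21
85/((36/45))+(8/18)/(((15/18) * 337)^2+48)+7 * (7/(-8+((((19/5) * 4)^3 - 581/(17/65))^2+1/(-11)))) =49927307823975496885003/469903918571315068724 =106.25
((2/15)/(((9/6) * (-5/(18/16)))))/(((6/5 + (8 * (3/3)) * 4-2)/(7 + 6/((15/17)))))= -23/2600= -0.01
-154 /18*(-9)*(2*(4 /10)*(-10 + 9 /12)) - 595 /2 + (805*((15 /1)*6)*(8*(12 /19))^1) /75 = 762573 /190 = 4013.54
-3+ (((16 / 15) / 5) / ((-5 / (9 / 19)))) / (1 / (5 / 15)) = -3.01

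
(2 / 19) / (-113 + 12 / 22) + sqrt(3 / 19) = -22 / 23503 + sqrt(57) / 19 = 0.40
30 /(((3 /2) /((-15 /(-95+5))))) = 10 /3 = 3.33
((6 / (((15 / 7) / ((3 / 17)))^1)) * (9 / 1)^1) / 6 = 63 / 85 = 0.74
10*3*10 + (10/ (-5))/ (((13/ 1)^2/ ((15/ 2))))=50685/ 169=299.91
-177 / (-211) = 177 / 211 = 0.84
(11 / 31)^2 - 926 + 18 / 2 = -881116 / 961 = -916.87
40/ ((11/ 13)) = 520/ 11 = 47.27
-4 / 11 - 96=-1060 / 11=-96.36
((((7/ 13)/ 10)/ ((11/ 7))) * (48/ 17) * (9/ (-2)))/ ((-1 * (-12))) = -441/ 12155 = -0.04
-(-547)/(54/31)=16957/54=314.02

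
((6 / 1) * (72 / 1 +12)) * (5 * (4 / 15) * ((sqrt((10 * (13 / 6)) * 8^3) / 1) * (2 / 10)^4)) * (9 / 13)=32256 * sqrt(390) / 8125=78.40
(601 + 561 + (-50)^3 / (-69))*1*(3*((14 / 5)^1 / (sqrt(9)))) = 2872492 / 345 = 8326.06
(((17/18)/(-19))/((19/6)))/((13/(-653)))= 0.79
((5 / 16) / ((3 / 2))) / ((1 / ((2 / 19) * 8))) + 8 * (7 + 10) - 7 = 7363 / 57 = 129.18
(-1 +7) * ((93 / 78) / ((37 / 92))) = 8556 / 481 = 17.79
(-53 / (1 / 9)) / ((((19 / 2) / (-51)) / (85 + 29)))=291924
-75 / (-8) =75 / 8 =9.38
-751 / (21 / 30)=-7510 / 7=-1072.86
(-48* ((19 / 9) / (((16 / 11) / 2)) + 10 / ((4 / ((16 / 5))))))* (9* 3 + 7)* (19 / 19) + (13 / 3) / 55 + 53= -975714 / 55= -17740.25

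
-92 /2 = -46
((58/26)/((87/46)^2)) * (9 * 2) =4232/377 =11.23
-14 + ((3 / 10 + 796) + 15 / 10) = 3919 / 5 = 783.80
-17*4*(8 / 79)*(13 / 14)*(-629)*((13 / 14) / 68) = 212602 / 3871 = 54.92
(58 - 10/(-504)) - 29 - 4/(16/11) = 1655/63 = 26.27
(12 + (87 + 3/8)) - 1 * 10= 89.38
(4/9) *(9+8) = 7.56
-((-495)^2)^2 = -60037250625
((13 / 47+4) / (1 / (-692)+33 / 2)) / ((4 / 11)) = 382503 / 536599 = 0.71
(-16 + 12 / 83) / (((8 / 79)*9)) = -25991 / 1494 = -17.40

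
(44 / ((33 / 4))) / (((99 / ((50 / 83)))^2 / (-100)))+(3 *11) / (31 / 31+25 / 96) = 5299317536 / 202557267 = 26.16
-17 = -17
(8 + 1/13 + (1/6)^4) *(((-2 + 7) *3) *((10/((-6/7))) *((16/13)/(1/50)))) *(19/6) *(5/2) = -56563653125/82134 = -688675.25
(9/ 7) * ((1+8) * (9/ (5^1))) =729/ 35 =20.83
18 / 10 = 9 / 5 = 1.80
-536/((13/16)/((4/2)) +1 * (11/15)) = -257280/547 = -470.35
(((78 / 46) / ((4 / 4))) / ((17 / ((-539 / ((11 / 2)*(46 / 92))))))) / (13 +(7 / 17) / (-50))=-127400 / 84663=-1.50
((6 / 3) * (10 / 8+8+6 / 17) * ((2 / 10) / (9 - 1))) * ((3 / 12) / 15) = 653 / 81600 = 0.01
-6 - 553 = -559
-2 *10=-20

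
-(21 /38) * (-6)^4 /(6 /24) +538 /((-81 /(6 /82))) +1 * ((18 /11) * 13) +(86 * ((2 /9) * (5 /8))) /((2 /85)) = -2162241311 /925452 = -2336.42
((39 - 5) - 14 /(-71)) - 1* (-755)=56033 /71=789.20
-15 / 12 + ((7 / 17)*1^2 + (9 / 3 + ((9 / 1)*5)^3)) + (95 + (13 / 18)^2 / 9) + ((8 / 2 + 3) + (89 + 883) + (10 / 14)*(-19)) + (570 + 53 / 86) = 692031010045 / 7460586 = 92758.26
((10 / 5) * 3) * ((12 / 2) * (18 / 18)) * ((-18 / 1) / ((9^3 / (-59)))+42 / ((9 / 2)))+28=3748 / 9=416.44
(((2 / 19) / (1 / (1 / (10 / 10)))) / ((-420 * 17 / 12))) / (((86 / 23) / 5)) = -23 / 97223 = -0.00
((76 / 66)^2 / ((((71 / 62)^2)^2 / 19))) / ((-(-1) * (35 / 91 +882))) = 5270246208448 / 317440660705839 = 0.02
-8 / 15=-0.53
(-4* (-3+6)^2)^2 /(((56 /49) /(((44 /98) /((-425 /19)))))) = -67716 /2975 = -22.76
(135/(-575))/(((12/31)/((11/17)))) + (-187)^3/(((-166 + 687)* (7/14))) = -25102.90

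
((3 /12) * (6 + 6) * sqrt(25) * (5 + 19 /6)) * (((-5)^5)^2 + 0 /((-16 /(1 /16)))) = 2392578125 /2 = 1196289062.50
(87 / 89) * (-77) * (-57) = 381843 / 89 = 4290.37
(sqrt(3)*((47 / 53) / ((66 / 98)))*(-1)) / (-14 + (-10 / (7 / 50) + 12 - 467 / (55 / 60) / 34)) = 274057*sqrt(3) / 18401388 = 0.03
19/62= 0.31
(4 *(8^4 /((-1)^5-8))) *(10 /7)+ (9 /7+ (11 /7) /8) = -187139 /72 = -2599.15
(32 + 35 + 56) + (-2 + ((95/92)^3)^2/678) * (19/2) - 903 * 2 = -1399400017115911853/822217381822464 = -1701.98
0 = 0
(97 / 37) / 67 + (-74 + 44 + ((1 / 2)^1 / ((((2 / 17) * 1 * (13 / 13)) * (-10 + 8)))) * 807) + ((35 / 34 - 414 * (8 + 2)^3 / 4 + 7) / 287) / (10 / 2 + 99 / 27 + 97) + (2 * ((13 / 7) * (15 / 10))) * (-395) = -121126629655991 / 30673023976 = -3948.96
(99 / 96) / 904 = 33 / 28928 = 0.00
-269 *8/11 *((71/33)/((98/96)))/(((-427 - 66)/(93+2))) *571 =132611232640/2922997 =45368.24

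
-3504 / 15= -1168 / 5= -233.60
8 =8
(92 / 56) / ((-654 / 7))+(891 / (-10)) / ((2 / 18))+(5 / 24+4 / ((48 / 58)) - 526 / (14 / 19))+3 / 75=-230531761 / 152600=-1510.69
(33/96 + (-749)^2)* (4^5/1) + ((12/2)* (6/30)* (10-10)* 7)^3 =574465376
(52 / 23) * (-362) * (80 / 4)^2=-7529600 / 23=-327373.91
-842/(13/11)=-9262/13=-712.46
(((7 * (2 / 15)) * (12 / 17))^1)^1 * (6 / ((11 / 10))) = 672 / 187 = 3.59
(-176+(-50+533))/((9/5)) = 1535/9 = 170.56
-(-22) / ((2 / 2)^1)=22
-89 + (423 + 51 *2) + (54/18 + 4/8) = 879/2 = 439.50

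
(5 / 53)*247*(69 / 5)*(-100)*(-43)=73284900 / 53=1382733.96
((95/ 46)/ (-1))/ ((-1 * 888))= 95/ 40848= 0.00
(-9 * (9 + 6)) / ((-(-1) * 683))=-135 / 683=-0.20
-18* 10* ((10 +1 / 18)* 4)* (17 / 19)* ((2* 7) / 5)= -344624 / 19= -18138.11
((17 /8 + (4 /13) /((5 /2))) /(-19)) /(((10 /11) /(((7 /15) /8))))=-90013 /11856000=-0.01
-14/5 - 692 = -3474/5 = -694.80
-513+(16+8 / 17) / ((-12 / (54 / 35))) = -8757 / 17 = -515.12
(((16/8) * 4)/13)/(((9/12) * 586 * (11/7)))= 112/125697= 0.00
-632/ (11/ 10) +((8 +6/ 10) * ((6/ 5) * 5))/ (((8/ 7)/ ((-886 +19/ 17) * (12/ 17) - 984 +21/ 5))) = -23211225803/ 317900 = -73014.24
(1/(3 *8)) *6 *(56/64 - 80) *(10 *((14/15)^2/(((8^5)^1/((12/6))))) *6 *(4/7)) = -1477/40960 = -0.04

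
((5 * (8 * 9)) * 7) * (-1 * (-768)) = 1935360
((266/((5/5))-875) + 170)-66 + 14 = -491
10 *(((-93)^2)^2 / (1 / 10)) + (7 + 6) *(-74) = 7480519138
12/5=2.40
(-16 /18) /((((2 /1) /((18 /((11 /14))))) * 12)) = -28 /33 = -0.85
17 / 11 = 1.55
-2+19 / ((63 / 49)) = 115 / 9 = 12.78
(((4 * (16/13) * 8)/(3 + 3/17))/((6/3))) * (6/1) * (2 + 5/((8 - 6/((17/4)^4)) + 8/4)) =348989056/3751533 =93.03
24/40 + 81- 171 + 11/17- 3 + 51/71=-549394/6035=-91.03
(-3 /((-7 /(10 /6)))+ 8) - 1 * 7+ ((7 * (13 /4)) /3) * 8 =1310 /21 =62.38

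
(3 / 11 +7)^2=52.89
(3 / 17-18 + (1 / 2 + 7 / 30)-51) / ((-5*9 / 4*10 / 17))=34726 / 3375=10.29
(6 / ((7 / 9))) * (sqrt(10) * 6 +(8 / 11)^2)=3456 / 847 +324 * sqrt(10) / 7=150.45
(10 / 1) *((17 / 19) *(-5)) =-44.74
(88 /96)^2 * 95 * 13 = 149435 /144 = 1037.74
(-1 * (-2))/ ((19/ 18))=36/ 19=1.89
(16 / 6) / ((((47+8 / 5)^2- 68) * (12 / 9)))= 50 / 57349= 0.00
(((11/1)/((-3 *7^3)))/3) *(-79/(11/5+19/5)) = 0.05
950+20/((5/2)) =958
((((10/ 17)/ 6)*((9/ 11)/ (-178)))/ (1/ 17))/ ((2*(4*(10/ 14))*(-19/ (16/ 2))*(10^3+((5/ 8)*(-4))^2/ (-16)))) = 224/ 396666325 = 0.00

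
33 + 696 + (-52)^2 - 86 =3347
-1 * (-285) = 285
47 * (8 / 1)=376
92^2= 8464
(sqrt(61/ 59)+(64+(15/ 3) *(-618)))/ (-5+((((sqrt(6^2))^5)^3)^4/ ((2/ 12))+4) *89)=-178/ 1535208473040474323488138218482096380250758470255+sqrt(3599)/ 1539814098459595746458602633137542669391510745665765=-0.00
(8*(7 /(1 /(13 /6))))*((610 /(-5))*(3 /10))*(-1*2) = 44408 /5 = 8881.60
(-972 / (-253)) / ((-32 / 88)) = -243 / 23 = -10.57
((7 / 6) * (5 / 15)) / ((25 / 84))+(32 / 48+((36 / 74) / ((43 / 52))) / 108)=78706 / 39775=1.98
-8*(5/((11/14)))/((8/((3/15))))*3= -42/11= -3.82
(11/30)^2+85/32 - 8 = -37507/7200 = -5.21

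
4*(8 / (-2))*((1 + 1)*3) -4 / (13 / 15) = -1308 / 13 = -100.62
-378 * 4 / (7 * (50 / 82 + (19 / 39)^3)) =-262664532 / 882097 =-297.77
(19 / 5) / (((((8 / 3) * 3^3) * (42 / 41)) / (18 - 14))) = 779 / 3780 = 0.21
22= 22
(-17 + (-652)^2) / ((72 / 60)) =2125435 / 6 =354239.17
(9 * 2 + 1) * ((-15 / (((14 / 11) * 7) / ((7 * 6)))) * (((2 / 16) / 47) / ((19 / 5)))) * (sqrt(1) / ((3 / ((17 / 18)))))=-4675 / 15792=-0.30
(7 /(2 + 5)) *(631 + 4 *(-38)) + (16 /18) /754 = 1625251 /3393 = 479.00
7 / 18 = 0.39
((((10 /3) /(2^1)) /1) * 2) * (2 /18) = 10 /27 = 0.37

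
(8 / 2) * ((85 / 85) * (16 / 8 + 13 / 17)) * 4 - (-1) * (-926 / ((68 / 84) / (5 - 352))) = 6748514 / 17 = 396971.41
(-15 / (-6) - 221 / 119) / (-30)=-3 / 140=-0.02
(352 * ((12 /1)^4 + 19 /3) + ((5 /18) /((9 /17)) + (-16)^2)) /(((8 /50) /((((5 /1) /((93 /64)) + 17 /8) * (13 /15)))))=318382458978545 /1446336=220130356.28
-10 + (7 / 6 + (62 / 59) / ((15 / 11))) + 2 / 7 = -32119 / 4130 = -7.78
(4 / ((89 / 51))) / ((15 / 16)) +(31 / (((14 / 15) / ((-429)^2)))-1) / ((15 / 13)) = 99015007703 / 18690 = 5297753.22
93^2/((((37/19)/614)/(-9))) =-908093106/37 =-24543056.92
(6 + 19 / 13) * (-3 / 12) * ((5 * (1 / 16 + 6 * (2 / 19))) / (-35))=0.18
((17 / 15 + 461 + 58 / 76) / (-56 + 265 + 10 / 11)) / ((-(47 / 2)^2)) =-5804722 / 1453665585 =-0.00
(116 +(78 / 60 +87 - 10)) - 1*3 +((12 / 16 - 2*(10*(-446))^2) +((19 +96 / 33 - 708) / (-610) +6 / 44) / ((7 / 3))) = -3737215716051 / 93940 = -39783007.41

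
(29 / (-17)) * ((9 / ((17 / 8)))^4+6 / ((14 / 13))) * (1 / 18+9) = -301542122699 / 59633994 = -5056.55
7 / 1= 7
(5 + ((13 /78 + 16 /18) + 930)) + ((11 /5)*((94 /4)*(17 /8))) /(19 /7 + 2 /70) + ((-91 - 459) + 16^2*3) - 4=5484025 /4608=1190.11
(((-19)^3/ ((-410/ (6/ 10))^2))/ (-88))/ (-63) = -0.00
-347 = -347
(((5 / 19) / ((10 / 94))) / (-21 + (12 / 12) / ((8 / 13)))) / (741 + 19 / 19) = -188 / 1092595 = -0.00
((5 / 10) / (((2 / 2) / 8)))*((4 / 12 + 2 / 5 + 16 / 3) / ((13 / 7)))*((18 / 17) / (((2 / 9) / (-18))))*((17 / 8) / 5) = -11907 / 25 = -476.28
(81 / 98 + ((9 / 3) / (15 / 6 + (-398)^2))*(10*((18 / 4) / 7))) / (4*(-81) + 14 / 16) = -14666076 / 5732731235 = -0.00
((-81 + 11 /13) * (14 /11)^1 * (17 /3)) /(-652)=0.89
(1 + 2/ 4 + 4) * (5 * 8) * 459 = 100980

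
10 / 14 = 5 / 7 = 0.71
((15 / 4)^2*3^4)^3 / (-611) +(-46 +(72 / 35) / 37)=-7839360360136063 / 3240939520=-2418854.26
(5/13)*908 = 4540/13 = 349.23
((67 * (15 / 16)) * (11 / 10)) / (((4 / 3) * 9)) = 737 / 128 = 5.76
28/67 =0.42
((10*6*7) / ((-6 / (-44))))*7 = 21560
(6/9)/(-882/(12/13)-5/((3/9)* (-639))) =-284/407033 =-0.00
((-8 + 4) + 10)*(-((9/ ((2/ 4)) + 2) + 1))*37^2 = -172494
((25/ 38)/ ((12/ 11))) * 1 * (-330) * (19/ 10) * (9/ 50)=-1089/ 16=-68.06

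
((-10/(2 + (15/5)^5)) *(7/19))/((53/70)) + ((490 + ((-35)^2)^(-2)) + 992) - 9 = 2225863557882/1511129375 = 1472.98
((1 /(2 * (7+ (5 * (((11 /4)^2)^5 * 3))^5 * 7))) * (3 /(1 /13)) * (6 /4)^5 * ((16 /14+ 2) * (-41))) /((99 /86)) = -147082250789818372617821137617813504 /436804026637041291764024364986238790509139593461134622397799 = -0.00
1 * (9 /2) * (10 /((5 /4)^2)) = 144 /5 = 28.80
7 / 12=0.58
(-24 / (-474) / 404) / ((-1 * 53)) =-1 / 422887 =-0.00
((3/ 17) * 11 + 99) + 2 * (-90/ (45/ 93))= -4608/ 17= -271.06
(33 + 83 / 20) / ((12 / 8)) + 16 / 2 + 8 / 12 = 1003 / 30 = 33.43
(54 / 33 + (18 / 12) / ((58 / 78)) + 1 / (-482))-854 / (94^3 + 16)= 116552680467 / 31927848700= 3.65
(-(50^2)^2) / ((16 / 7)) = -2734375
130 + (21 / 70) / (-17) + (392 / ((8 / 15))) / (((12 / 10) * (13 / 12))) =1536761 / 2210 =695.37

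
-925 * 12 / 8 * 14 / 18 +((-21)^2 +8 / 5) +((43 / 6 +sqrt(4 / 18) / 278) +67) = -2812 / 5 +sqrt(2) / 834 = -562.40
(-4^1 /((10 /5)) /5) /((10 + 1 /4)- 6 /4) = -0.05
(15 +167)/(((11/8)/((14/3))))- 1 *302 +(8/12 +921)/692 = 7239671/22836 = 317.03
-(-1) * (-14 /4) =-3.50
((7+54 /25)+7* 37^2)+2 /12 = 9592.33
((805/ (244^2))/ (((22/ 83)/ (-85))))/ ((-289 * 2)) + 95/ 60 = 212533633/ 133598784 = 1.59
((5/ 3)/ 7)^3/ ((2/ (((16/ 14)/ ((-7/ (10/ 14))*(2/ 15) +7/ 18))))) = -25000/ 2974839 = -0.01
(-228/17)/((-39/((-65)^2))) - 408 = 17764/17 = 1044.94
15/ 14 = 1.07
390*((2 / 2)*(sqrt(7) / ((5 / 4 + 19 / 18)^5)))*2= 31.68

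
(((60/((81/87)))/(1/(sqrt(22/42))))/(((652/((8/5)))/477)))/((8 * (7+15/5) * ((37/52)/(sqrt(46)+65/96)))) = 259753 * sqrt(231)/6079248+39962 * sqrt(10626)/633255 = 7.15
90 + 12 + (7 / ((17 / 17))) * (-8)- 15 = 31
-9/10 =-0.90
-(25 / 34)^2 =-625 / 1156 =-0.54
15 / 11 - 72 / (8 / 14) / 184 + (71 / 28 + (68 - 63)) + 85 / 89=1445307 / 157619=9.17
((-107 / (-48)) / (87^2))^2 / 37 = 11449 / 4883837545728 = 0.00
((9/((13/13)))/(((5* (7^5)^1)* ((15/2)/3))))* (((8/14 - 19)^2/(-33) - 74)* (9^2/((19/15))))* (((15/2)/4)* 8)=-596171826/172120487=-3.46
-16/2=-8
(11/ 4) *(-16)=-44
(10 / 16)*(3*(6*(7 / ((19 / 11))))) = 3465 / 76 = 45.59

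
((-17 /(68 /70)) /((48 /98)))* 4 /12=-1715 /144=-11.91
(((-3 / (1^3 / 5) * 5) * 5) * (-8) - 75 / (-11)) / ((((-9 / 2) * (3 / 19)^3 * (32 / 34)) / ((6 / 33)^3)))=-142838675 / 131769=-1084.01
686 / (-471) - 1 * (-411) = 192895 / 471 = 409.54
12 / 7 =1.71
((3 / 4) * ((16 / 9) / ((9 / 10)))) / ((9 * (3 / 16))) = 640 / 729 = 0.88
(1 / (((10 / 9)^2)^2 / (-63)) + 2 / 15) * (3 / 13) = -1236029 / 130000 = -9.51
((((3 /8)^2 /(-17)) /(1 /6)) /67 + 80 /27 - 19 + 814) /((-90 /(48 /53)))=-8.03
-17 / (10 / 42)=-357 / 5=-71.40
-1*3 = -3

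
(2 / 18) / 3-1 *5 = -134 / 27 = -4.96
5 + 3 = 8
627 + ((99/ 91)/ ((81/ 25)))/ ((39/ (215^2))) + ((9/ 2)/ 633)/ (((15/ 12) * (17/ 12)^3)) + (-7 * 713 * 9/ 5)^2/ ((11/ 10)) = 133620763649036523784/ 1821127773465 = 73372536.29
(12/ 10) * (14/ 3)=28/ 5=5.60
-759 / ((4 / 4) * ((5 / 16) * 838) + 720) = -6072 / 7855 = -0.77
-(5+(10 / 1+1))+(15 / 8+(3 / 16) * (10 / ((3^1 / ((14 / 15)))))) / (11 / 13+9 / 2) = -25921 / 1668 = -15.54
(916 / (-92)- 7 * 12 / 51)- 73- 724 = -316164 / 391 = -808.60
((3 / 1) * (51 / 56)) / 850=9 / 2800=0.00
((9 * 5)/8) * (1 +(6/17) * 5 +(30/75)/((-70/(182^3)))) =-131756697/680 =-193759.85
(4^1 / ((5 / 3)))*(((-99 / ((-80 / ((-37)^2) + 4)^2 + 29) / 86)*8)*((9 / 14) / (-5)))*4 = 17812026144 / 69788091625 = 0.26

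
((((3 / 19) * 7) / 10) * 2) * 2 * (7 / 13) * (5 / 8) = 147 / 988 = 0.15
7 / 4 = 1.75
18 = 18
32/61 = 0.52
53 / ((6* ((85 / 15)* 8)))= 53 / 272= 0.19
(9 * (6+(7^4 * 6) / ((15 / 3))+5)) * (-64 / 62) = -4164768 / 155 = -26869.47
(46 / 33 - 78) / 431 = -2528 / 14223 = -0.18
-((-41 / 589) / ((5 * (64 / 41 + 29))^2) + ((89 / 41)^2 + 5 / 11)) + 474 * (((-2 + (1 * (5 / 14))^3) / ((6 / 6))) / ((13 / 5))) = -56247095556631794921 / 155603452102198100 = -361.48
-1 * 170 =-170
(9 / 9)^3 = 1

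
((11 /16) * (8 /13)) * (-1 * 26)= -11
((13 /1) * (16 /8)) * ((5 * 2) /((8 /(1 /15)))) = 13 /6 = 2.17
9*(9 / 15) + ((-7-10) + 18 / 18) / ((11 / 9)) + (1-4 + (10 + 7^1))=347 / 55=6.31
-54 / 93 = -18 / 31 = -0.58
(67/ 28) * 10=335/ 14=23.93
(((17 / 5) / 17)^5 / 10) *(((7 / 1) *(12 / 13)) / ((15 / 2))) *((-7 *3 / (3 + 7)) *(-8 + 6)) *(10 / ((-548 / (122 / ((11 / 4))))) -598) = -530614728 / 7652734375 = -0.07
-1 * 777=-777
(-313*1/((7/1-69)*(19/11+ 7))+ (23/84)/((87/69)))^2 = 924122683969/1459882561536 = 0.63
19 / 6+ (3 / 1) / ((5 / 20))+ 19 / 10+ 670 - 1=10291 / 15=686.07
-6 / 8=-3 / 4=-0.75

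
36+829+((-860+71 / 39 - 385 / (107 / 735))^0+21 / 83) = 71899 / 83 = 866.25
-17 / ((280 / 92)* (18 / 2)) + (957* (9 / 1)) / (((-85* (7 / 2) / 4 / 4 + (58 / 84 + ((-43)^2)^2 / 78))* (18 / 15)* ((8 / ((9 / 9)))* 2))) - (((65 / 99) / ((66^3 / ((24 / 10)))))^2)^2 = -28753763477077770122363419029824087 / 47106731408925701327178612907557360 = -0.61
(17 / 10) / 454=17 / 4540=0.00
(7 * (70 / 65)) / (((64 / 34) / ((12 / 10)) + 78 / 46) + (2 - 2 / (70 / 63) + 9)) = 574770 / 950339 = 0.60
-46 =-46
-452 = -452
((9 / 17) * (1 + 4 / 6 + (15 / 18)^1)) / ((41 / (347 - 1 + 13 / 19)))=296415 / 26486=11.19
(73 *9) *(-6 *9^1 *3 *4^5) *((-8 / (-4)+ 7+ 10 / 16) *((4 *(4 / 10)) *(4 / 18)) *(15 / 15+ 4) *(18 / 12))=-2797369344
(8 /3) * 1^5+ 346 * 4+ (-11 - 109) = 3800 /3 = 1266.67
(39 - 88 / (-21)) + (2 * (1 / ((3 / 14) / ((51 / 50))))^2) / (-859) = 486350863 / 11274375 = 43.14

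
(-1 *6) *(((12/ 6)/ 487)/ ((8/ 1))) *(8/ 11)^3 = -768/ 648197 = -0.00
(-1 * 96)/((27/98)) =-3136/9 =-348.44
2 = 2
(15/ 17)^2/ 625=9/ 7225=0.00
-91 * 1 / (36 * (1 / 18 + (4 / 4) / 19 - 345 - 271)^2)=-295659 / 44367103225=-0.00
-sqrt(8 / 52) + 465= 465-sqrt(26) / 13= 464.61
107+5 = 112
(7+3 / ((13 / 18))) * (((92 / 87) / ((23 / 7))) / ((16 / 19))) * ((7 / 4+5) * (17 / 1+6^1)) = 137655 / 208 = 661.80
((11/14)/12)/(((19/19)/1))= 11/168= 0.07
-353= -353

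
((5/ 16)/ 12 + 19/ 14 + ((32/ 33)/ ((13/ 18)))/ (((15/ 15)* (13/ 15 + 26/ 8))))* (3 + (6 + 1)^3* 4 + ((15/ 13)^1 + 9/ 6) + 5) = 972355969477/ 411419008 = 2363.42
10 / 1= 10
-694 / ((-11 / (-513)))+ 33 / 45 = -5340209 / 165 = -32364.90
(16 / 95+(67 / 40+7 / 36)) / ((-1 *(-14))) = 13939 / 95760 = 0.15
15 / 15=1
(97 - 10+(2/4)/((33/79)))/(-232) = -5821/15312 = -0.38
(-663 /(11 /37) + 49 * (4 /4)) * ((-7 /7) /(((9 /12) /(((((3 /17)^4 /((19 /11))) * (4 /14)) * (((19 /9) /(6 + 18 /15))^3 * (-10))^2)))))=2900711289453125 /97849825905189456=0.03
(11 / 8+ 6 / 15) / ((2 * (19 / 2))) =71 / 760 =0.09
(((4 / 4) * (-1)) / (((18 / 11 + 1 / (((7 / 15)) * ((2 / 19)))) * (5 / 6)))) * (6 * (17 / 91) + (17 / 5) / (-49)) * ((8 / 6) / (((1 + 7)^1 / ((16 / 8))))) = -147356 / 7705425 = -0.02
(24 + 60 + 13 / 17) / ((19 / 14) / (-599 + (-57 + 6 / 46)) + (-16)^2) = 304324790 / 919091451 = 0.33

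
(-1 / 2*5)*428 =-1070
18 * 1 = 18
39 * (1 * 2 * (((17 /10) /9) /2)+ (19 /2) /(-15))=-52 /3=-17.33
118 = 118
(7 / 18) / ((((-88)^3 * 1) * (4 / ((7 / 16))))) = -49 / 785055744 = -0.00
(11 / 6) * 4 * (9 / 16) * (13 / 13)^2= 33 / 8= 4.12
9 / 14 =0.64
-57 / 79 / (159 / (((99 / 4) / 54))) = -209 / 100488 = -0.00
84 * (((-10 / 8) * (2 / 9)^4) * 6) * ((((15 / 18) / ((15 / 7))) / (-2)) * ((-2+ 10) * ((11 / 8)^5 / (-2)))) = -39457495 / 6718464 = -5.87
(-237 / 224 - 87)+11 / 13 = -253961 / 2912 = -87.21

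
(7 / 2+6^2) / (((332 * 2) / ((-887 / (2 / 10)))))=-350365 / 1328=-263.83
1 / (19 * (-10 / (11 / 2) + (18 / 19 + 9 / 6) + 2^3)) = 22 / 3607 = 0.01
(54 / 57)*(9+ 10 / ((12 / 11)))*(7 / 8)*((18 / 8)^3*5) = 8343405 / 9728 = 857.67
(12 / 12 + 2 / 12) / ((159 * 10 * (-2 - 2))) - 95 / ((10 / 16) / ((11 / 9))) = -7089287 / 38160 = -185.78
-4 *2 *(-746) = 5968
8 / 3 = 2.67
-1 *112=-112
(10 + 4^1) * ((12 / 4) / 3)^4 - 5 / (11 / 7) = 119 / 11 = 10.82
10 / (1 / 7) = 70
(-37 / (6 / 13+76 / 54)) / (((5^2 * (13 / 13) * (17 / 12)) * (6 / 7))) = -90909 / 139400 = -0.65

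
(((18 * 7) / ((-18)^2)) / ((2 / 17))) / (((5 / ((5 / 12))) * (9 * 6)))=119 / 23328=0.01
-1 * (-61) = 61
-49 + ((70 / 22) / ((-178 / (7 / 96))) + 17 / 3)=-2715175 / 62656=-43.33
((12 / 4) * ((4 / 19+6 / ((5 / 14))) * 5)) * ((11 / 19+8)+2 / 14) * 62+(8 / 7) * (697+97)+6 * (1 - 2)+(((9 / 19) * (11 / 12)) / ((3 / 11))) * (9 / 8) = 11230419077 / 80864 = 138880.33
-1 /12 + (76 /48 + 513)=514.50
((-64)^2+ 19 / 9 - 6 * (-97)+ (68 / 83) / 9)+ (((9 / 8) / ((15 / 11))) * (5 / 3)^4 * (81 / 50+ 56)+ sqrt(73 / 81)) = sqrt(73) / 9+ 180965093 / 35856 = 5047.95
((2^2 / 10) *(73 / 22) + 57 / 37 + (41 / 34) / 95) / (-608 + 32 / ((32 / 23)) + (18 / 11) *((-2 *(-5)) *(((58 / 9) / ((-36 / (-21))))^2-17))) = -306726183 / 67290105500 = -0.00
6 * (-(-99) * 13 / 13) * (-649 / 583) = -35046 / 53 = -661.25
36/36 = 1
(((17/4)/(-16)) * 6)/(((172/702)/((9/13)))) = -12393/2752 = -4.50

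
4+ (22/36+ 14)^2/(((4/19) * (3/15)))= 6576239/1296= 5074.26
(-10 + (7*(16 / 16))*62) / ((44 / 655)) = 69430 / 11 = 6311.82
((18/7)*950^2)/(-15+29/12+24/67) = -13060980000/68803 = -189831.55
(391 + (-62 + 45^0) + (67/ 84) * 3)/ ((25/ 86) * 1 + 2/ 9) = 3601809/ 5558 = 648.04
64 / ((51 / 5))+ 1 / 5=1651 / 255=6.47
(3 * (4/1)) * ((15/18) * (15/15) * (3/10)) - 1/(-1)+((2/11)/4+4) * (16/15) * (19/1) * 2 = 27716/165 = 167.98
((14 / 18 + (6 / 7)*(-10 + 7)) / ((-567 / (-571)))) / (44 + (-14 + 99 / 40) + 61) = -2580920 / 133560819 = -0.02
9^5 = 59049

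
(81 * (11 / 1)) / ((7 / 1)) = 891 / 7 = 127.29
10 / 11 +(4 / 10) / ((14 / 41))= 801 / 385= 2.08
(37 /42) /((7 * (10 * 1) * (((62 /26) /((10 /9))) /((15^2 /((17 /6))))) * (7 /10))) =120250 /180761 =0.67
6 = 6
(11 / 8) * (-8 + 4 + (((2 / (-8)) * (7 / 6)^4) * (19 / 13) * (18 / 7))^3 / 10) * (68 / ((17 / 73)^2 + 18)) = -2367790050423175279 / 100986249768468480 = -23.45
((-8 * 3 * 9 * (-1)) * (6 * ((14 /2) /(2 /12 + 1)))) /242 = 3888 /121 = 32.13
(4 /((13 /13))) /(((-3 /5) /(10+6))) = -320 /3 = -106.67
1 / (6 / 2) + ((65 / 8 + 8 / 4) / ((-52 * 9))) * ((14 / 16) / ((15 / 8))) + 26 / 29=220733 / 180960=1.22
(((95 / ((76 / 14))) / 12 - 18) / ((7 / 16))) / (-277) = 794 / 5817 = 0.14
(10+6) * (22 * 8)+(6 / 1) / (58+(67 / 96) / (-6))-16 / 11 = 93843216 / 33341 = 2814.65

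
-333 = -333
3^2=9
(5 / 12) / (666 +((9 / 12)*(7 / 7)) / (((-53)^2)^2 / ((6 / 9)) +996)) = 39455725 / 63066030846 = 0.00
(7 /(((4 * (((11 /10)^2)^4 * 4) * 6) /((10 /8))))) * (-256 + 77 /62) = -10.83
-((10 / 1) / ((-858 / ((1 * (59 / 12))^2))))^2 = -302934025 / 3816274176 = -0.08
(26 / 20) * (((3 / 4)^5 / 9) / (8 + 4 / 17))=5967 / 1433600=0.00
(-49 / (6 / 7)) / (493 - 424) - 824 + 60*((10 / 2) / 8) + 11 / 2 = -781.83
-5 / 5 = -1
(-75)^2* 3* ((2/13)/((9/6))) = 22500/13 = 1730.77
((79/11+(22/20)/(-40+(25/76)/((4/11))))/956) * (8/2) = 4676183/156228325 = 0.03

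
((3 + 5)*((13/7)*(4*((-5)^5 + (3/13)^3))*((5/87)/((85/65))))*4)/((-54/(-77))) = -24166904960/519129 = -46552.79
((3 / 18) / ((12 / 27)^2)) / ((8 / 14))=189 / 128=1.48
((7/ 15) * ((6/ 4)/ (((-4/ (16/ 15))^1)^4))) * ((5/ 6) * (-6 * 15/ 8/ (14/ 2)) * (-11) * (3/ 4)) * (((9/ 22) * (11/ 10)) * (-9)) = -99/ 625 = -0.16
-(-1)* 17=17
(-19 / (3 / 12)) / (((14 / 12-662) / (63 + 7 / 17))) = 7.29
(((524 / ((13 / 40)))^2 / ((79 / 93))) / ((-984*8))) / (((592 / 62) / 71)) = -58545609550 / 20253467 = -2890.65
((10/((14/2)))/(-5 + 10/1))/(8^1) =1/28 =0.04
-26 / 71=-0.37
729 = 729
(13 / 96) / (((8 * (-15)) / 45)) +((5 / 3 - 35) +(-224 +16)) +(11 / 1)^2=-92455 / 768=-120.38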